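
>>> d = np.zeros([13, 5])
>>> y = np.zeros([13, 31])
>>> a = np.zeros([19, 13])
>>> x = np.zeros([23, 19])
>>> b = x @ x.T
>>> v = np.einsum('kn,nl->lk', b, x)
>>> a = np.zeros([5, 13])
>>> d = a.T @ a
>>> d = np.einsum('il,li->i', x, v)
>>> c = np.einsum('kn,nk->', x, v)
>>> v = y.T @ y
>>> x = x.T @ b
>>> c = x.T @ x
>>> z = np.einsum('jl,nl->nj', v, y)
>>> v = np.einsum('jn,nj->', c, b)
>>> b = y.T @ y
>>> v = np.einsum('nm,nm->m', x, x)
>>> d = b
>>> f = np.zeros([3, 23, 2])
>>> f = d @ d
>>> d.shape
(31, 31)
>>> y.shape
(13, 31)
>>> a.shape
(5, 13)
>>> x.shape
(19, 23)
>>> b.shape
(31, 31)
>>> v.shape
(23,)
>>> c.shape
(23, 23)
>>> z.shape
(13, 31)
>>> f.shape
(31, 31)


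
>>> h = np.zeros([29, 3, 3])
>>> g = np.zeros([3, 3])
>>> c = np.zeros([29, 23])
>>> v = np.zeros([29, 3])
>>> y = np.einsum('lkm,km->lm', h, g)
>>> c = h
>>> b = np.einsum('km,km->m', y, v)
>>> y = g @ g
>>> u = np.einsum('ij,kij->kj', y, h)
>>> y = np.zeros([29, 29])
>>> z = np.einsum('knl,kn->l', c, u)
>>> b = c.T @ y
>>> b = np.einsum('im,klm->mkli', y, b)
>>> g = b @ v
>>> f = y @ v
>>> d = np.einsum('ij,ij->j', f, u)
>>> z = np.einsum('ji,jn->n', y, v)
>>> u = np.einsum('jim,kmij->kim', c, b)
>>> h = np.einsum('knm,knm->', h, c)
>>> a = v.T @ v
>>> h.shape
()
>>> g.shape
(29, 3, 3, 3)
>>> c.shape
(29, 3, 3)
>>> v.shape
(29, 3)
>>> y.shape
(29, 29)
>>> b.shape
(29, 3, 3, 29)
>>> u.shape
(29, 3, 3)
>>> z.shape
(3,)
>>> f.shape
(29, 3)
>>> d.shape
(3,)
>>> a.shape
(3, 3)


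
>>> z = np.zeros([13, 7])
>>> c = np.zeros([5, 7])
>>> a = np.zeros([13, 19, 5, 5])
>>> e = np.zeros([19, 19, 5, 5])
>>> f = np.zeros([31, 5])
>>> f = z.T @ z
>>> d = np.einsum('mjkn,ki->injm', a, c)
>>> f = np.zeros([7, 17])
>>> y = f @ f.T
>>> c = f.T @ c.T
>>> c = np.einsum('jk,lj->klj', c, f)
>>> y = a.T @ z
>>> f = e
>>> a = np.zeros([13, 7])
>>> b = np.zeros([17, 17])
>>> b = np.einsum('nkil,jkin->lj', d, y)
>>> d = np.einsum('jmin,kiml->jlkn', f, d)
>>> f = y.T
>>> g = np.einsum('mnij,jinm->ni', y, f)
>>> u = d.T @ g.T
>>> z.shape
(13, 7)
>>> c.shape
(5, 7, 17)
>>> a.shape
(13, 7)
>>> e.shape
(19, 19, 5, 5)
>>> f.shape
(7, 19, 5, 5)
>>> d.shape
(19, 13, 7, 5)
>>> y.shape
(5, 5, 19, 7)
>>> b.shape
(13, 5)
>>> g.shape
(5, 19)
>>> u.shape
(5, 7, 13, 5)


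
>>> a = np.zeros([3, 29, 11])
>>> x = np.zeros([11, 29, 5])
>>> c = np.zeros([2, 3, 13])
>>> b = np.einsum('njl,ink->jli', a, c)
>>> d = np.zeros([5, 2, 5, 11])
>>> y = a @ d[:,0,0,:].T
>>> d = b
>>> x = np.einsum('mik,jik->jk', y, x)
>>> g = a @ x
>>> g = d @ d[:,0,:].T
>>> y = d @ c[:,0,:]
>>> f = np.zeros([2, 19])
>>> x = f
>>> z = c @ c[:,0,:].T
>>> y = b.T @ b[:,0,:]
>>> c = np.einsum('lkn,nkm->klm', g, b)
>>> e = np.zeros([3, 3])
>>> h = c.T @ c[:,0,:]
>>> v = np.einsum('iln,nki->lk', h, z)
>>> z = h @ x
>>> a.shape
(3, 29, 11)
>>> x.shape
(2, 19)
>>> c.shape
(11, 29, 2)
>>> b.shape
(29, 11, 2)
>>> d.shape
(29, 11, 2)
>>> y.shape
(2, 11, 2)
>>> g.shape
(29, 11, 29)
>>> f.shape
(2, 19)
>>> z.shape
(2, 29, 19)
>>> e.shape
(3, 3)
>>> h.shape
(2, 29, 2)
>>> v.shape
(29, 3)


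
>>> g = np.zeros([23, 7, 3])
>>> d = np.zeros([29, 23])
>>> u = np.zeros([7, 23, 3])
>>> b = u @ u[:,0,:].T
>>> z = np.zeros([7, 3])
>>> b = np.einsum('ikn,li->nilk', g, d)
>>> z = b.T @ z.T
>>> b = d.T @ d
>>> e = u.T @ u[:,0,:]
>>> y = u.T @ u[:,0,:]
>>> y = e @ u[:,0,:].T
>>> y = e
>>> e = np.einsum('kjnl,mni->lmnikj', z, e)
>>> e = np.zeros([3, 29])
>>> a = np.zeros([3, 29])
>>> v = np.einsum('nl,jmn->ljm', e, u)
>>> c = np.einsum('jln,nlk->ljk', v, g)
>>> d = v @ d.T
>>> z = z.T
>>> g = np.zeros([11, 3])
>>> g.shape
(11, 3)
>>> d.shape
(29, 7, 29)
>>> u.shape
(7, 23, 3)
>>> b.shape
(23, 23)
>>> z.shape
(7, 23, 29, 7)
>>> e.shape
(3, 29)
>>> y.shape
(3, 23, 3)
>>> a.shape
(3, 29)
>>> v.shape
(29, 7, 23)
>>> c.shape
(7, 29, 3)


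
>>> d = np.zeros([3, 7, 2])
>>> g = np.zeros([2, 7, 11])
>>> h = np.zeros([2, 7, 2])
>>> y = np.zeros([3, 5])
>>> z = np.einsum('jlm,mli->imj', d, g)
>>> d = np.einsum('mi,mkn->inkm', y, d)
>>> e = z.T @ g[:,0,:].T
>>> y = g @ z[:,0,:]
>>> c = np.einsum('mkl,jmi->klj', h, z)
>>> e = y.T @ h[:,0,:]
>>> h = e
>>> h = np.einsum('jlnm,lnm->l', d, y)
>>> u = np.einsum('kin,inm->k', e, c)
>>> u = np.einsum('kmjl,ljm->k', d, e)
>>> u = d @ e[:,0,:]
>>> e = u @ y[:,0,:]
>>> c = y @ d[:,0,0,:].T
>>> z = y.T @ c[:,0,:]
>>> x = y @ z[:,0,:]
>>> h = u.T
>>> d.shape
(5, 2, 7, 3)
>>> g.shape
(2, 7, 11)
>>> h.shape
(2, 7, 2, 5)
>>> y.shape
(2, 7, 3)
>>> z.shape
(3, 7, 5)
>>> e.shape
(5, 2, 7, 3)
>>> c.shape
(2, 7, 5)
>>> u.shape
(5, 2, 7, 2)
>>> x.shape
(2, 7, 5)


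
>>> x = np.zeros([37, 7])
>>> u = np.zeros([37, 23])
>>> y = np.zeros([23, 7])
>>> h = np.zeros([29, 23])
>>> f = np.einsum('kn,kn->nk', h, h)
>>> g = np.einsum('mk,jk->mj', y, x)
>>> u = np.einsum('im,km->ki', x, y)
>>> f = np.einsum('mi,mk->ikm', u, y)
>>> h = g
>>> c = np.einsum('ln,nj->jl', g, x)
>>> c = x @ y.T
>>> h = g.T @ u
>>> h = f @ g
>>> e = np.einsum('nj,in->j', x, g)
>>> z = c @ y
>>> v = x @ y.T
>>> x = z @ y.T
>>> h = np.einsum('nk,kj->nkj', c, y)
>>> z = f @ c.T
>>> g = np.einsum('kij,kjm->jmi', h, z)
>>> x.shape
(37, 23)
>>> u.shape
(23, 37)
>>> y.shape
(23, 7)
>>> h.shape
(37, 23, 7)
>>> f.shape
(37, 7, 23)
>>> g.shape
(7, 37, 23)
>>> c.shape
(37, 23)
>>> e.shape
(7,)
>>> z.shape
(37, 7, 37)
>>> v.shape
(37, 23)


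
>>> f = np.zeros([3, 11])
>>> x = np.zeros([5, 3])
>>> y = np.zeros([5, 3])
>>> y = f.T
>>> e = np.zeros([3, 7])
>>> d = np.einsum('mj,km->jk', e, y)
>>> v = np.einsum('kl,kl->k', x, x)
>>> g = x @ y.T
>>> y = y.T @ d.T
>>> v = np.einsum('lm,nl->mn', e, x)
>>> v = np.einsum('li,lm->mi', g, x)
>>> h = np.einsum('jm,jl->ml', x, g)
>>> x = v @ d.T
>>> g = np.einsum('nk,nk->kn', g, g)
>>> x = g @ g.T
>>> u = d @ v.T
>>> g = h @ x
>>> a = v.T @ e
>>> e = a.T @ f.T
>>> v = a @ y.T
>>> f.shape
(3, 11)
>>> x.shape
(11, 11)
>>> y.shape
(3, 7)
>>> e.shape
(7, 3)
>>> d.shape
(7, 11)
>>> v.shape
(11, 3)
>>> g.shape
(3, 11)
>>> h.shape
(3, 11)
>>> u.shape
(7, 3)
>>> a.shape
(11, 7)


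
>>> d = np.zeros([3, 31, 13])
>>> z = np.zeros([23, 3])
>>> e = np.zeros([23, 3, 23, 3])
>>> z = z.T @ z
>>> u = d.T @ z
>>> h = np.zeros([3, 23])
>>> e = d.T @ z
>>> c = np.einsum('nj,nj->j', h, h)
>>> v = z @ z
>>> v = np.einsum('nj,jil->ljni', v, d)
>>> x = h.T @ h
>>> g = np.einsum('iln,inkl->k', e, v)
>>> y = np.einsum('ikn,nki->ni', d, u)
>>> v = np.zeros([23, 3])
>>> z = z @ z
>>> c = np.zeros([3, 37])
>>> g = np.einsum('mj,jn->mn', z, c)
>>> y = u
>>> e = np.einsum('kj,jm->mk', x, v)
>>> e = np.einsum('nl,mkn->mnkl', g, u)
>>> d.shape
(3, 31, 13)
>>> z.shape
(3, 3)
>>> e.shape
(13, 3, 31, 37)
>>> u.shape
(13, 31, 3)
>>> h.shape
(3, 23)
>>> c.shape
(3, 37)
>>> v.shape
(23, 3)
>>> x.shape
(23, 23)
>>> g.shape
(3, 37)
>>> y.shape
(13, 31, 3)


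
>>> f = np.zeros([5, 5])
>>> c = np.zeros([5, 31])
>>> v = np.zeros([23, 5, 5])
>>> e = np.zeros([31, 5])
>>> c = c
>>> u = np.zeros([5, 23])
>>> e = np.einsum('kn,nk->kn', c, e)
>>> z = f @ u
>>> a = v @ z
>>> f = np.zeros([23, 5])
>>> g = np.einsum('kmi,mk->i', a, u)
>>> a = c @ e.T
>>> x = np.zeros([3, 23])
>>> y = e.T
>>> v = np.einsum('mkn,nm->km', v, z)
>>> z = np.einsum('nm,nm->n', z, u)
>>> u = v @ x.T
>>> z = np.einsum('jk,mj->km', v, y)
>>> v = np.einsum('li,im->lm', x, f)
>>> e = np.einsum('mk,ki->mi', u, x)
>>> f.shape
(23, 5)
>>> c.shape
(5, 31)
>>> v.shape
(3, 5)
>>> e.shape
(5, 23)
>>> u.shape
(5, 3)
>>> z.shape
(23, 31)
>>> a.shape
(5, 5)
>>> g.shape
(23,)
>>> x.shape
(3, 23)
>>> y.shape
(31, 5)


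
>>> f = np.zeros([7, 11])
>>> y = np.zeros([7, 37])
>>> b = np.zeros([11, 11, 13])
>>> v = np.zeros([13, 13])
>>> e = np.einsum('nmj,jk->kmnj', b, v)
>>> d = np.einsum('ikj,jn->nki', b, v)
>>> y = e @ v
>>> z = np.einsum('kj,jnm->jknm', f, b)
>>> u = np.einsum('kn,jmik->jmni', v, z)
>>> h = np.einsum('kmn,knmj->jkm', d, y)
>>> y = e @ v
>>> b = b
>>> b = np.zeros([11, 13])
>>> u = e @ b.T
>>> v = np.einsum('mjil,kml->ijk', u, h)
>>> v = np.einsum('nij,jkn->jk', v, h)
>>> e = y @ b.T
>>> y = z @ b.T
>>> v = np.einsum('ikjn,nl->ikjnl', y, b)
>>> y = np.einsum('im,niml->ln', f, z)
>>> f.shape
(7, 11)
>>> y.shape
(13, 11)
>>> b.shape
(11, 13)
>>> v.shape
(11, 7, 11, 11, 13)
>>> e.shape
(13, 11, 11, 11)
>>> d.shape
(13, 11, 11)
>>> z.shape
(11, 7, 11, 13)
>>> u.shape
(13, 11, 11, 11)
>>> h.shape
(13, 13, 11)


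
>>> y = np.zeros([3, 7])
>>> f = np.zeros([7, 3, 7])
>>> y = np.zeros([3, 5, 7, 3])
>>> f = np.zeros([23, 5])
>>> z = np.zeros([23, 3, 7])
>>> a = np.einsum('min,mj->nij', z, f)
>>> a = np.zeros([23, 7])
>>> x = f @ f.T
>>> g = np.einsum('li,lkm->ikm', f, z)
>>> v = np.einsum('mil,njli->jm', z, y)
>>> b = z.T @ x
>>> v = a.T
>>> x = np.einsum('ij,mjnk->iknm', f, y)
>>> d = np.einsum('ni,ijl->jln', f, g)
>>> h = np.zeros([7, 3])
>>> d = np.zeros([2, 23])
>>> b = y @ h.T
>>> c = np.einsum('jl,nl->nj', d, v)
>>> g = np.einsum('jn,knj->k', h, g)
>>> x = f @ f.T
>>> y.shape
(3, 5, 7, 3)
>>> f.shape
(23, 5)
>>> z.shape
(23, 3, 7)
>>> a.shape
(23, 7)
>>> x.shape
(23, 23)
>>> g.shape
(5,)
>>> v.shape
(7, 23)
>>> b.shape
(3, 5, 7, 7)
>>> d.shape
(2, 23)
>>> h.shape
(7, 3)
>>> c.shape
(7, 2)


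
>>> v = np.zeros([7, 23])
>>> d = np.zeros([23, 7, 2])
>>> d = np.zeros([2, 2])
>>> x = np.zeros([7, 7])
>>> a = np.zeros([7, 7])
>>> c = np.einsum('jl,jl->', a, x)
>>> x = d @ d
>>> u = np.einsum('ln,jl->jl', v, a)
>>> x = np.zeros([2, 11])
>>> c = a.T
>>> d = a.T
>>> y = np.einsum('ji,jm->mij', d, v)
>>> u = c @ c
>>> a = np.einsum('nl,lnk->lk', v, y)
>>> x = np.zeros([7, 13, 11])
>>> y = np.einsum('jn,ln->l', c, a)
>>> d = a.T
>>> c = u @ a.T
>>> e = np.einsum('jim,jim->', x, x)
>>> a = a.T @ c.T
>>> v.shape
(7, 23)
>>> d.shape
(7, 23)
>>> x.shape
(7, 13, 11)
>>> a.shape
(7, 7)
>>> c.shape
(7, 23)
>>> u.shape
(7, 7)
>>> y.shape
(23,)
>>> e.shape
()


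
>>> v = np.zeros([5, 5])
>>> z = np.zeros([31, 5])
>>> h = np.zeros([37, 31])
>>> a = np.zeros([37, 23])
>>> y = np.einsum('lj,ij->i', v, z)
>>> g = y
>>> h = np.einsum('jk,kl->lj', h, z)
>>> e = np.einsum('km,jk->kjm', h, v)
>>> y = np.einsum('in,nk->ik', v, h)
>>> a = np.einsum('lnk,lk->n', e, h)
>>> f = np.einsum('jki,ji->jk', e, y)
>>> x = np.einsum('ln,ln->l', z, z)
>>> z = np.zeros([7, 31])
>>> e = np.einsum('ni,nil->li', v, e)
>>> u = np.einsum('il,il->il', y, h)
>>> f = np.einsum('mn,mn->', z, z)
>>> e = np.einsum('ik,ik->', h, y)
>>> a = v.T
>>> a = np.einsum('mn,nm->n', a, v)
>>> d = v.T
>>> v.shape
(5, 5)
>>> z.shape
(7, 31)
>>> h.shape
(5, 37)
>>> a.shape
(5,)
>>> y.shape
(5, 37)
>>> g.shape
(31,)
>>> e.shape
()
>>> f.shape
()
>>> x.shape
(31,)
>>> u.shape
(5, 37)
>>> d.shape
(5, 5)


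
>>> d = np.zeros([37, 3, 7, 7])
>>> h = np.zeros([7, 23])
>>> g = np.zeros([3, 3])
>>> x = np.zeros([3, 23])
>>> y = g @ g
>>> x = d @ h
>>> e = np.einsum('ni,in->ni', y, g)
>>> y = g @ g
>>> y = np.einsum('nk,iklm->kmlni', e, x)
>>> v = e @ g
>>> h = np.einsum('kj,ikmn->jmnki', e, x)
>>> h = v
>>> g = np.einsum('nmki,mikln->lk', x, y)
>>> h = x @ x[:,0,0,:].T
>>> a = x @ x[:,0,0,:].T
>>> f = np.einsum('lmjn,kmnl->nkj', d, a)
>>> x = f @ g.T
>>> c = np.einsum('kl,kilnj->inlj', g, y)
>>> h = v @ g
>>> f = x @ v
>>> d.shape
(37, 3, 7, 7)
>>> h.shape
(3, 7)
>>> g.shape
(3, 7)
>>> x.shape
(7, 37, 3)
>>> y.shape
(3, 23, 7, 3, 37)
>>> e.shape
(3, 3)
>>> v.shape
(3, 3)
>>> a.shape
(37, 3, 7, 37)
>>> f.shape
(7, 37, 3)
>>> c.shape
(23, 3, 7, 37)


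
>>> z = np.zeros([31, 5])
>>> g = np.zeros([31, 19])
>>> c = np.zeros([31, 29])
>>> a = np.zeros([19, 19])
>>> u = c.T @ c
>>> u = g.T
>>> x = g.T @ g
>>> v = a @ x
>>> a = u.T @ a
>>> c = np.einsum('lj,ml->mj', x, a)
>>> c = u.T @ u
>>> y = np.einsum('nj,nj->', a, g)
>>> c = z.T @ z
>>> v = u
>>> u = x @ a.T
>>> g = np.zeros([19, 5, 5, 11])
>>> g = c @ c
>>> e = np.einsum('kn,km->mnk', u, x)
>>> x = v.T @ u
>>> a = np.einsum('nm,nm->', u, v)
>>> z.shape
(31, 5)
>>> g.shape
(5, 5)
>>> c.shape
(5, 5)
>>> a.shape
()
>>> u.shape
(19, 31)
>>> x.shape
(31, 31)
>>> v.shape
(19, 31)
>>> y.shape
()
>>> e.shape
(19, 31, 19)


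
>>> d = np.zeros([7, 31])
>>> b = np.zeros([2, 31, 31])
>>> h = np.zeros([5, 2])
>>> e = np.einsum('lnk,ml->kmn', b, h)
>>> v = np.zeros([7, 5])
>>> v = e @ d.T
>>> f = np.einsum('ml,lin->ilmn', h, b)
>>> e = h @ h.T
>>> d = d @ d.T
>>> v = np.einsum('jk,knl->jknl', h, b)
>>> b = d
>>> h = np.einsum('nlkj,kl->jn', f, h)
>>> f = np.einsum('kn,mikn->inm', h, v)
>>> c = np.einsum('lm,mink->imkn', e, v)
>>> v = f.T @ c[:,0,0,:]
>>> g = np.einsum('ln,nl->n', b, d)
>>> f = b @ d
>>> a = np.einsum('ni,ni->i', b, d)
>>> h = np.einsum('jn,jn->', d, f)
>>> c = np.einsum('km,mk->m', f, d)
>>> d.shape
(7, 7)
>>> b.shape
(7, 7)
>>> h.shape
()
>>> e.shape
(5, 5)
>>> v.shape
(5, 31, 31)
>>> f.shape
(7, 7)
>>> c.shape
(7,)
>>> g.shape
(7,)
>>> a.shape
(7,)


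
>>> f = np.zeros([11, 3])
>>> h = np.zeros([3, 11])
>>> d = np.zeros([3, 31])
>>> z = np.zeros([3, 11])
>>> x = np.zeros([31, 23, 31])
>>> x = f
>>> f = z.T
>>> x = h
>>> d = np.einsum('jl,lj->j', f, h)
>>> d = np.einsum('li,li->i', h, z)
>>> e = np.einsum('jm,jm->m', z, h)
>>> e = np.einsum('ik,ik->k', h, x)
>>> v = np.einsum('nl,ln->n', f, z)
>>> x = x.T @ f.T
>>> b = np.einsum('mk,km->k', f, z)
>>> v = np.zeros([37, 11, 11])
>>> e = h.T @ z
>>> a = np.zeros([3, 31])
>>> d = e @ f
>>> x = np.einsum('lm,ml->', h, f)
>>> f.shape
(11, 3)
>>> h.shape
(3, 11)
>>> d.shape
(11, 3)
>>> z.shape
(3, 11)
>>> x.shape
()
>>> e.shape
(11, 11)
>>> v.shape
(37, 11, 11)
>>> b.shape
(3,)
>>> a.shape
(3, 31)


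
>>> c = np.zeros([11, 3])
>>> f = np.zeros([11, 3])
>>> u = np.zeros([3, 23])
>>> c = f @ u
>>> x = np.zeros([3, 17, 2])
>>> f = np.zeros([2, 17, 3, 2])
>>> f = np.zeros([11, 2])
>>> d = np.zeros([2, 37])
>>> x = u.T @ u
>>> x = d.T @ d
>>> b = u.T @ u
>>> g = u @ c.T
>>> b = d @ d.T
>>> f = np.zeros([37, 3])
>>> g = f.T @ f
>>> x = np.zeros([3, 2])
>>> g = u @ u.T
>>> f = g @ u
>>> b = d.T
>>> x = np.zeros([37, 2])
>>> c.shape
(11, 23)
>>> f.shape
(3, 23)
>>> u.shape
(3, 23)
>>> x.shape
(37, 2)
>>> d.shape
(2, 37)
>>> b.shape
(37, 2)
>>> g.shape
(3, 3)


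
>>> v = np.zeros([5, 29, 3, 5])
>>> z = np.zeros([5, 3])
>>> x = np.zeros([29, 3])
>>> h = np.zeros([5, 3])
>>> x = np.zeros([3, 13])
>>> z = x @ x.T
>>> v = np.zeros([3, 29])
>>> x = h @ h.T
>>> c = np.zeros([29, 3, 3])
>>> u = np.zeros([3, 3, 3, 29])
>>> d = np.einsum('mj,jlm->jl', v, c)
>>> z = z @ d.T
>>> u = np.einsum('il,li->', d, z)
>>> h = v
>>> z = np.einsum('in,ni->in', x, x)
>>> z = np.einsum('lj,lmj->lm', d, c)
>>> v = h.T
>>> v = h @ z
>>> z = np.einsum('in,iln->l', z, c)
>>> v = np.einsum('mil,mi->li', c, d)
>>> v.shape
(3, 3)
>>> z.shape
(3,)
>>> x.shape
(5, 5)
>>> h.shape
(3, 29)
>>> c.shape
(29, 3, 3)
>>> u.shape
()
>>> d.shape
(29, 3)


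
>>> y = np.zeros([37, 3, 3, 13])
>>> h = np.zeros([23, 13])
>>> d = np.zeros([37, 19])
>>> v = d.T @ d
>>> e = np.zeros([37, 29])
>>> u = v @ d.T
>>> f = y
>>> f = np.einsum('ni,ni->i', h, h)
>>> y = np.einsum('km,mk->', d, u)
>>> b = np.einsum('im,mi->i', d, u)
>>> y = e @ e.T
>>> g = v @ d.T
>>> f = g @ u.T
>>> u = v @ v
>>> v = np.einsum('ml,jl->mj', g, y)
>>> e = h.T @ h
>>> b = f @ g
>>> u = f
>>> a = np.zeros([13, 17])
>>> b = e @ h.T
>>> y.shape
(37, 37)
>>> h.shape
(23, 13)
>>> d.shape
(37, 19)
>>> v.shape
(19, 37)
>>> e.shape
(13, 13)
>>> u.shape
(19, 19)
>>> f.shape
(19, 19)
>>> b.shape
(13, 23)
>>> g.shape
(19, 37)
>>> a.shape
(13, 17)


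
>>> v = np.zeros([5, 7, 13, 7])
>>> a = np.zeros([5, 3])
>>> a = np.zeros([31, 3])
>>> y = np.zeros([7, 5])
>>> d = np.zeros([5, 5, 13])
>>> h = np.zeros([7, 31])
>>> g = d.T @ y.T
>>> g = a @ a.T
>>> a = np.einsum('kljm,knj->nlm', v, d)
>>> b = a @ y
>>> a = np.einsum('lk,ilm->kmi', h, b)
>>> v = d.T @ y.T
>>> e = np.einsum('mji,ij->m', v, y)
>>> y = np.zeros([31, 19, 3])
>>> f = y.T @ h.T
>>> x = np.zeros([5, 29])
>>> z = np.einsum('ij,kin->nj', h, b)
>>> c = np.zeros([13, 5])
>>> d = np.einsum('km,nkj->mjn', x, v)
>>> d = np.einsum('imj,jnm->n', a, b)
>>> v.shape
(13, 5, 7)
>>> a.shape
(31, 5, 5)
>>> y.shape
(31, 19, 3)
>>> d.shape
(7,)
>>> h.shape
(7, 31)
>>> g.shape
(31, 31)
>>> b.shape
(5, 7, 5)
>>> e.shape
(13,)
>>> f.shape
(3, 19, 7)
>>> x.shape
(5, 29)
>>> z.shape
(5, 31)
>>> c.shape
(13, 5)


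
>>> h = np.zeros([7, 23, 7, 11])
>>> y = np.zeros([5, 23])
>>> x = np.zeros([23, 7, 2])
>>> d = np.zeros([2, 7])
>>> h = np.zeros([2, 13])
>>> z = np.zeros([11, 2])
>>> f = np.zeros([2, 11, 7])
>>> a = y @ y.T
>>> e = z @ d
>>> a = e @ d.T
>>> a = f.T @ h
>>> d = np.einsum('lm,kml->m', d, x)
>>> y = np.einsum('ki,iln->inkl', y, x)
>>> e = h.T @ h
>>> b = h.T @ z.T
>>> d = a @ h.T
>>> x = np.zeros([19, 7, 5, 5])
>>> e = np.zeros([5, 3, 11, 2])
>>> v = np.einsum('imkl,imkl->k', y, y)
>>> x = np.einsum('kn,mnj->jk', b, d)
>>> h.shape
(2, 13)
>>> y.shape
(23, 2, 5, 7)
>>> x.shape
(2, 13)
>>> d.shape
(7, 11, 2)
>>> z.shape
(11, 2)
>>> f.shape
(2, 11, 7)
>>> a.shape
(7, 11, 13)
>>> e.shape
(5, 3, 11, 2)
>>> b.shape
(13, 11)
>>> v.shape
(5,)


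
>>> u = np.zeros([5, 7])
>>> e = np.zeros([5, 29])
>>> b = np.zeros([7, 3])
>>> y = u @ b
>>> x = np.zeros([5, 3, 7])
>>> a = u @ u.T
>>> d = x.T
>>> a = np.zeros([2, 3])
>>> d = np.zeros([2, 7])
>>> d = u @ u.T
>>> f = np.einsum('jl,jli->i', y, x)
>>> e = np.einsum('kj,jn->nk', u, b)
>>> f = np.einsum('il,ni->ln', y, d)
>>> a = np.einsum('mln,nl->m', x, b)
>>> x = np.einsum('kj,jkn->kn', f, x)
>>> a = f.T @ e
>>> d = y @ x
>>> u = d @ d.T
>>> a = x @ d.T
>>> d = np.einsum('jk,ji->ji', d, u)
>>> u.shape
(5, 5)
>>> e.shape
(3, 5)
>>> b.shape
(7, 3)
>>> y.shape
(5, 3)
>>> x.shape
(3, 7)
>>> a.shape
(3, 5)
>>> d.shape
(5, 5)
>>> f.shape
(3, 5)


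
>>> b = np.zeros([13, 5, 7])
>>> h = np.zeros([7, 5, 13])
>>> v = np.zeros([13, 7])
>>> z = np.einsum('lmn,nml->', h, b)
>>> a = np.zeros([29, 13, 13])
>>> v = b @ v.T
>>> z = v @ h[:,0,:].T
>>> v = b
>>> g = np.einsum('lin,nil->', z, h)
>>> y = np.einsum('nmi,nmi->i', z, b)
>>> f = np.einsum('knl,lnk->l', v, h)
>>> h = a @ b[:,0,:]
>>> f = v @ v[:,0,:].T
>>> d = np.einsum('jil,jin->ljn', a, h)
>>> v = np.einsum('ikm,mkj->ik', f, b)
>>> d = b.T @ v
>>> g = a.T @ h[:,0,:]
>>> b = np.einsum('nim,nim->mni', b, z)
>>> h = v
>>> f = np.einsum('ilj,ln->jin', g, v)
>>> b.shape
(7, 13, 5)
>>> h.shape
(13, 5)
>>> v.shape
(13, 5)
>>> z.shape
(13, 5, 7)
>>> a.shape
(29, 13, 13)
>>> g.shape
(13, 13, 7)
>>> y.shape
(7,)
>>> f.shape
(7, 13, 5)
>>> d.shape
(7, 5, 5)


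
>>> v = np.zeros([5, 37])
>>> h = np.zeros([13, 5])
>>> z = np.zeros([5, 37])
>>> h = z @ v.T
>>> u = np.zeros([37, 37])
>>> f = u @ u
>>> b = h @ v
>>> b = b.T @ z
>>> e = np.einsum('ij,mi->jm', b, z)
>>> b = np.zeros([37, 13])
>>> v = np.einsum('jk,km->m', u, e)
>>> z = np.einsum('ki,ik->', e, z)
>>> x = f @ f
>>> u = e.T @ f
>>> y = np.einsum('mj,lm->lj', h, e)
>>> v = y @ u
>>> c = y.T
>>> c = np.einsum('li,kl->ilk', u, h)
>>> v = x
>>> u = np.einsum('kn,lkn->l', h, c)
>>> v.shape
(37, 37)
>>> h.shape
(5, 5)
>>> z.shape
()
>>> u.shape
(37,)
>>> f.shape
(37, 37)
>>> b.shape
(37, 13)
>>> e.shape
(37, 5)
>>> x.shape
(37, 37)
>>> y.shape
(37, 5)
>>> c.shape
(37, 5, 5)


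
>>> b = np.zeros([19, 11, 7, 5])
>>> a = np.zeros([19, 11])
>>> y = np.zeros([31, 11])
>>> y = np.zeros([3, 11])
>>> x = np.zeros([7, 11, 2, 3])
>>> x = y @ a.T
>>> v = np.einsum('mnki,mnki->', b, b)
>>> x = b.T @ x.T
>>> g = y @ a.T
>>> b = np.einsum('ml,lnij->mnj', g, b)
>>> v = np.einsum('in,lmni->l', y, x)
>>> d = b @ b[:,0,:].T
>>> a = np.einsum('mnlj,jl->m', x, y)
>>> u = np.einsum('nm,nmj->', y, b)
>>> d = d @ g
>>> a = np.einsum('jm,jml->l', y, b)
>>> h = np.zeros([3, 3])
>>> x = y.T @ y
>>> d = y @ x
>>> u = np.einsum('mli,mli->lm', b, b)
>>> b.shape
(3, 11, 5)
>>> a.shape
(5,)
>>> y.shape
(3, 11)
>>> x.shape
(11, 11)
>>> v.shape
(5,)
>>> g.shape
(3, 19)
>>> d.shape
(3, 11)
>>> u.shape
(11, 3)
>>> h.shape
(3, 3)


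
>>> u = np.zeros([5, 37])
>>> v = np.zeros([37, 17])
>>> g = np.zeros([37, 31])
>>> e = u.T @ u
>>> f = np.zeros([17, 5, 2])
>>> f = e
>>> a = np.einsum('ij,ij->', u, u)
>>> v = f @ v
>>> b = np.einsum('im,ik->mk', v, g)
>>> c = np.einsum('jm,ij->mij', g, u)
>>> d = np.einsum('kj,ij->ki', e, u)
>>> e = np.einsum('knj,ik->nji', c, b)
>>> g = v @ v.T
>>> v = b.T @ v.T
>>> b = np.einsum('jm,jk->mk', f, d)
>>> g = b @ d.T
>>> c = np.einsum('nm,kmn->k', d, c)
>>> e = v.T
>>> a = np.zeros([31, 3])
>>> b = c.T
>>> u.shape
(5, 37)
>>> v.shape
(31, 37)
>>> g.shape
(37, 37)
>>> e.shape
(37, 31)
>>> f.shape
(37, 37)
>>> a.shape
(31, 3)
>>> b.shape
(31,)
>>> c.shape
(31,)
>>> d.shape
(37, 5)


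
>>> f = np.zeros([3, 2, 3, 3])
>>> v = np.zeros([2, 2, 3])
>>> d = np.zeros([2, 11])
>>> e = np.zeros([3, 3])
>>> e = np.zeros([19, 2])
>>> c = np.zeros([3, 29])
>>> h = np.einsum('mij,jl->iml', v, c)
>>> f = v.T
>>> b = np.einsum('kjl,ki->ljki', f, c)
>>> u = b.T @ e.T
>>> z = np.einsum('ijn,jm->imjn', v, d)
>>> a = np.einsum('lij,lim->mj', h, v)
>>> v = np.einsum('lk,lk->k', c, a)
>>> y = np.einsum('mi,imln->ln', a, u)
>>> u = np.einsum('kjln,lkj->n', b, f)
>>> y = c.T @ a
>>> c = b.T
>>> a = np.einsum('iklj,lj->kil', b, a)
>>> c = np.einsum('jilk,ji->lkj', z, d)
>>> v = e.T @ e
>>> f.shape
(3, 2, 2)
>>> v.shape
(2, 2)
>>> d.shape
(2, 11)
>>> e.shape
(19, 2)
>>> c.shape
(2, 3, 2)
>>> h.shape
(2, 2, 29)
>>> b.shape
(2, 2, 3, 29)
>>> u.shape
(29,)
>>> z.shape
(2, 11, 2, 3)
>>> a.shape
(2, 2, 3)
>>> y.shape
(29, 29)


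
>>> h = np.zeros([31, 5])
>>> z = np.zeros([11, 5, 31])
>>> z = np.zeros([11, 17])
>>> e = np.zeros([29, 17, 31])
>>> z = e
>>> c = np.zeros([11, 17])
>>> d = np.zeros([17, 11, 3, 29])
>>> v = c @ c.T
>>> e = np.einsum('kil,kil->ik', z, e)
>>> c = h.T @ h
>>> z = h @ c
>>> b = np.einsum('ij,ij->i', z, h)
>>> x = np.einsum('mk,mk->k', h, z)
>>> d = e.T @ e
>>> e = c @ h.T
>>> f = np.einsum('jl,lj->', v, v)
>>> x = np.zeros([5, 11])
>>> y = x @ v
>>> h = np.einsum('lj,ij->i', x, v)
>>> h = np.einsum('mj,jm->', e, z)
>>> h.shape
()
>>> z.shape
(31, 5)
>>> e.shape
(5, 31)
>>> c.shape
(5, 5)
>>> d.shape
(29, 29)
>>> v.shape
(11, 11)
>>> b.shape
(31,)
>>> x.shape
(5, 11)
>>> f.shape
()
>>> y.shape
(5, 11)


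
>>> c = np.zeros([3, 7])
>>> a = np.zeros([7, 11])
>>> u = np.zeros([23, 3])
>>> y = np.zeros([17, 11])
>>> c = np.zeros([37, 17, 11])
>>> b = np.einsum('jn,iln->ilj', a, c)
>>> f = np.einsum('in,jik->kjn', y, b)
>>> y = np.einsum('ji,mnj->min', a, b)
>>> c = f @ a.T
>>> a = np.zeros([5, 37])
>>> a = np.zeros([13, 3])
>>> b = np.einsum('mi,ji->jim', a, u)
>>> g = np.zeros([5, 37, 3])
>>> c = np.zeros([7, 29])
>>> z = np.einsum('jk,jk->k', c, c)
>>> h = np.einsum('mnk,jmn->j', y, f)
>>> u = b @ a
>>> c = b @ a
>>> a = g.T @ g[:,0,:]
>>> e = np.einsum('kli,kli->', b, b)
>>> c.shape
(23, 3, 3)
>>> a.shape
(3, 37, 3)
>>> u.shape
(23, 3, 3)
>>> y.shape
(37, 11, 17)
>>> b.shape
(23, 3, 13)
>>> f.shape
(7, 37, 11)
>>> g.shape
(5, 37, 3)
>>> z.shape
(29,)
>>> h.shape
(7,)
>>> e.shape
()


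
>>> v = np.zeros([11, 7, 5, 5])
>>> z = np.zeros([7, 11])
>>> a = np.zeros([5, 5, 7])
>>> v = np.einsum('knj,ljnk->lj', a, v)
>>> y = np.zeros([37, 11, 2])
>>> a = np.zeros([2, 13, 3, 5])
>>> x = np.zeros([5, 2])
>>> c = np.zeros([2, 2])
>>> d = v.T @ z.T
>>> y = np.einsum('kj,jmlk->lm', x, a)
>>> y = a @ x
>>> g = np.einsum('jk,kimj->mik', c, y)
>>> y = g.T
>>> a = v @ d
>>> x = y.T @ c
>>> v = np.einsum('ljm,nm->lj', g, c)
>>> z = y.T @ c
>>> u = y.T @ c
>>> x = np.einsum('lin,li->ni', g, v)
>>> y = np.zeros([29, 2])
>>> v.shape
(3, 13)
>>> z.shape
(3, 13, 2)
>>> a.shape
(11, 7)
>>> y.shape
(29, 2)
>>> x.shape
(2, 13)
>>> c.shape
(2, 2)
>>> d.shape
(7, 7)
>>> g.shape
(3, 13, 2)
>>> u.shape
(3, 13, 2)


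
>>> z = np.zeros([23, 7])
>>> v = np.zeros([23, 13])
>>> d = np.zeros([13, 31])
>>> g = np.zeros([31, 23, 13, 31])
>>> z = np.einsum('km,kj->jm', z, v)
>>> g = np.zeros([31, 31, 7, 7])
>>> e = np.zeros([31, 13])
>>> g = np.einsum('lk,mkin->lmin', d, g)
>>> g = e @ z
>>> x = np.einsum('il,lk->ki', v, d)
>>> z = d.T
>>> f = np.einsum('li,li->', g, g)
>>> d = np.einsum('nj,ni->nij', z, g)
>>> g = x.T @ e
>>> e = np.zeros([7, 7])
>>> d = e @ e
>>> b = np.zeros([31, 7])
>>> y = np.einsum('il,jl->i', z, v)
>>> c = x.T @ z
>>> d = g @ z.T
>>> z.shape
(31, 13)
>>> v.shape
(23, 13)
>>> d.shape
(23, 31)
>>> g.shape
(23, 13)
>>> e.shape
(7, 7)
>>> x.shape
(31, 23)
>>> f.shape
()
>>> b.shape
(31, 7)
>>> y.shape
(31,)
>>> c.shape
(23, 13)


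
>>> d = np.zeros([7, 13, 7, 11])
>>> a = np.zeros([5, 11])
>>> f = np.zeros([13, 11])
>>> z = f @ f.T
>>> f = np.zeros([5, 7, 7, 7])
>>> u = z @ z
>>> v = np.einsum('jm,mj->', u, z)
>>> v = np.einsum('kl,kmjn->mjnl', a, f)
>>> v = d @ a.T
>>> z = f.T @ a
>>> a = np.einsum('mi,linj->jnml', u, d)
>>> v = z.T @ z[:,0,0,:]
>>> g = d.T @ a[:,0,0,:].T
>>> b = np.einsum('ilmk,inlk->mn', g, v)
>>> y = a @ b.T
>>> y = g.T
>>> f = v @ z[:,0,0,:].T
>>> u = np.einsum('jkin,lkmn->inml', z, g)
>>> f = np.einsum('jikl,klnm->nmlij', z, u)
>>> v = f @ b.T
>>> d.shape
(7, 13, 7, 11)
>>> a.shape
(11, 7, 13, 7)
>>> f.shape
(13, 11, 11, 7, 7)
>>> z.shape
(7, 7, 7, 11)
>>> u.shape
(7, 11, 13, 11)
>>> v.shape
(13, 11, 11, 7, 13)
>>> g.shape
(11, 7, 13, 11)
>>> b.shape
(13, 7)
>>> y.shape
(11, 13, 7, 11)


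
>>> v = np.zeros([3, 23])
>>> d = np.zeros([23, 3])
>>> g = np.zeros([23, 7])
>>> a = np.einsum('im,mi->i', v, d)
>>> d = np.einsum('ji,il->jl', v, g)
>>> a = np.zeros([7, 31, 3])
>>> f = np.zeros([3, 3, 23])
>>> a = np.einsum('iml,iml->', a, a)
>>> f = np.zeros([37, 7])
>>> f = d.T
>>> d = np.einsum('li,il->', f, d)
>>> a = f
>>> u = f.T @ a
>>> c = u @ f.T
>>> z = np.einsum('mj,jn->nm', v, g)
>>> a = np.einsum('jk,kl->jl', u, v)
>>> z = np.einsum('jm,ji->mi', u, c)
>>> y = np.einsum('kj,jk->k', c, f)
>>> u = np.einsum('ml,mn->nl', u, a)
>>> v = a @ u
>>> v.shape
(3, 3)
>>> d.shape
()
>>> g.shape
(23, 7)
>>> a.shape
(3, 23)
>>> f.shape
(7, 3)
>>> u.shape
(23, 3)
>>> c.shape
(3, 7)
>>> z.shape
(3, 7)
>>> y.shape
(3,)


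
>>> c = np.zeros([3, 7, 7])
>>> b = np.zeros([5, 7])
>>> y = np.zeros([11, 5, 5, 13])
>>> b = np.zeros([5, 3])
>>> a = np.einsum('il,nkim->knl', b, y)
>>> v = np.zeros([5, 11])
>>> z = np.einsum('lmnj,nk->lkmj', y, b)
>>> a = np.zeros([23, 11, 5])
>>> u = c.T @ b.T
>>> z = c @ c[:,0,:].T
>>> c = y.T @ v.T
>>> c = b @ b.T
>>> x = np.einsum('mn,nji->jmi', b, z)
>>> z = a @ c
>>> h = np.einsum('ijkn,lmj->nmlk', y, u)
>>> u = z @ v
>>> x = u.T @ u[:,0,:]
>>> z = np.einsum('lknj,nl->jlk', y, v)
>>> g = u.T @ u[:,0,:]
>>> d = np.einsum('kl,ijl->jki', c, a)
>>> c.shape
(5, 5)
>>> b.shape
(5, 3)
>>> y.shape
(11, 5, 5, 13)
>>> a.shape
(23, 11, 5)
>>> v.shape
(5, 11)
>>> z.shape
(13, 11, 5)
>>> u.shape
(23, 11, 11)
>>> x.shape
(11, 11, 11)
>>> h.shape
(13, 7, 7, 5)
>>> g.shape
(11, 11, 11)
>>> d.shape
(11, 5, 23)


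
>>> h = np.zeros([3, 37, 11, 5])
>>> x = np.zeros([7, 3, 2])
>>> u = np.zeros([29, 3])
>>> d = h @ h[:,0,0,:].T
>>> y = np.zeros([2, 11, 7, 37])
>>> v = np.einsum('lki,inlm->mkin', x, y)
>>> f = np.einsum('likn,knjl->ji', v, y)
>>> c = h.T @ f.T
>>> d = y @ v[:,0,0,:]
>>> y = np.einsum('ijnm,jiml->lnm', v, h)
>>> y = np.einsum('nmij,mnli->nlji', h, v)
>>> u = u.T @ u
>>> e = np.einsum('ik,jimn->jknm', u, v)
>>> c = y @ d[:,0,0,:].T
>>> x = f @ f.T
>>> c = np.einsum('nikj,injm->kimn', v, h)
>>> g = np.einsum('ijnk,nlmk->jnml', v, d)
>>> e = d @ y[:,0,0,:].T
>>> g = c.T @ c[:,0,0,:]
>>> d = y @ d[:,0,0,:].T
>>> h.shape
(3, 37, 11, 5)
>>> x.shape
(7, 7)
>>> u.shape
(3, 3)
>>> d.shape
(3, 2, 5, 2)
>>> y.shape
(3, 2, 5, 11)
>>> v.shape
(37, 3, 2, 11)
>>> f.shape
(7, 3)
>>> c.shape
(2, 3, 5, 37)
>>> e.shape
(2, 11, 7, 3)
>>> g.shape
(37, 5, 3, 37)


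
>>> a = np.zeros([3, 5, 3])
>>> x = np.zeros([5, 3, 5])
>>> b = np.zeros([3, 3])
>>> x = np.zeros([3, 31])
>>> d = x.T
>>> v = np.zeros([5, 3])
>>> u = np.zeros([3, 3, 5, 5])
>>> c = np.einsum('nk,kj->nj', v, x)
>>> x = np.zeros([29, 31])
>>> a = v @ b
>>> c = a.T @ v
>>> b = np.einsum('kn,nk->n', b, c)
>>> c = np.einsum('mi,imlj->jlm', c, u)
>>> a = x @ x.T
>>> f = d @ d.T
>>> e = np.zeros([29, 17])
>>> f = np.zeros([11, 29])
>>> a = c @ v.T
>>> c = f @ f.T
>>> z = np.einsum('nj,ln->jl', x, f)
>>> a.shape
(5, 5, 5)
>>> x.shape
(29, 31)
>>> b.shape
(3,)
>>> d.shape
(31, 3)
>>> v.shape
(5, 3)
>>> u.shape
(3, 3, 5, 5)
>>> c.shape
(11, 11)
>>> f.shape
(11, 29)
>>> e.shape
(29, 17)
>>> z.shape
(31, 11)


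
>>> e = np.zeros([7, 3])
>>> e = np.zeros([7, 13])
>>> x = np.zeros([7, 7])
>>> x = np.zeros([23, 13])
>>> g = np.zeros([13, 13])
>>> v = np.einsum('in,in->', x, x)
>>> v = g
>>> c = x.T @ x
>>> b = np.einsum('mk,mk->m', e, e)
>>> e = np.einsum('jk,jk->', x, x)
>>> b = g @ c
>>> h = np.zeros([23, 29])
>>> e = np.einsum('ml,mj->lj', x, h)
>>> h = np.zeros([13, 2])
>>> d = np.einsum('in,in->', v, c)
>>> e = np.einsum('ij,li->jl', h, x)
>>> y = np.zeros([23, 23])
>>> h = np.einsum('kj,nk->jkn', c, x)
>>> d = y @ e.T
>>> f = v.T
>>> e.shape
(2, 23)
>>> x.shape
(23, 13)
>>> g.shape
(13, 13)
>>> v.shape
(13, 13)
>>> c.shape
(13, 13)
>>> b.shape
(13, 13)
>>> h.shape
(13, 13, 23)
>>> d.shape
(23, 2)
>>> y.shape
(23, 23)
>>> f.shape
(13, 13)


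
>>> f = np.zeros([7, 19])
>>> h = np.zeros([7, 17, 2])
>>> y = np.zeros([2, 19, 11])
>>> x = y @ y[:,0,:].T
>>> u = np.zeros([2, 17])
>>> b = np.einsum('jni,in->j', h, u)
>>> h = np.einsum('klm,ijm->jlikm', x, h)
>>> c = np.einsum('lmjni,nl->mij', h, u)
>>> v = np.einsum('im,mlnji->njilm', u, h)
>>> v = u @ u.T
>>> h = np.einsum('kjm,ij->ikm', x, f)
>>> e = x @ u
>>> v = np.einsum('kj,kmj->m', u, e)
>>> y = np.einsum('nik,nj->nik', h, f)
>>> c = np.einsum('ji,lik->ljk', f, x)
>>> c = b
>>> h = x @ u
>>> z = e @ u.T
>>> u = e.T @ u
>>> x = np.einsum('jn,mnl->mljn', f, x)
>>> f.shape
(7, 19)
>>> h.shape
(2, 19, 17)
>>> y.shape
(7, 2, 2)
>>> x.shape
(2, 2, 7, 19)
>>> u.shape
(17, 19, 17)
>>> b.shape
(7,)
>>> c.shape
(7,)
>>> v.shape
(19,)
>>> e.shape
(2, 19, 17)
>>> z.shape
(2, 19, 2)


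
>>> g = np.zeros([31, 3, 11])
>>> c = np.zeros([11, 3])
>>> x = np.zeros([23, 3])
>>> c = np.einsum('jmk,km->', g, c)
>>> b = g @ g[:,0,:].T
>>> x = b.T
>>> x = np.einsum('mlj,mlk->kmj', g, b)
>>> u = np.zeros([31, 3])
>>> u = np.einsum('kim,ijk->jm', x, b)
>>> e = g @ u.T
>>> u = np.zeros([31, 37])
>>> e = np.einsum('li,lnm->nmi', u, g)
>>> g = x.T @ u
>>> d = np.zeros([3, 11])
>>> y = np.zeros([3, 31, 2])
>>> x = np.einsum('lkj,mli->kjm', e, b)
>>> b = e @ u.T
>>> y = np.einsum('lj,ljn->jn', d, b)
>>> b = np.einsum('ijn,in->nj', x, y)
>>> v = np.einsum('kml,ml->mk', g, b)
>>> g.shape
(11, 31, 37)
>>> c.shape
()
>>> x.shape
(11, 37, 31)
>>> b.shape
(31, 37)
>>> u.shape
(31, 37)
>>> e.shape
(3, 11, 37)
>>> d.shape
(3, 11)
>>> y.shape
(11, 31)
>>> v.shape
(31, 11)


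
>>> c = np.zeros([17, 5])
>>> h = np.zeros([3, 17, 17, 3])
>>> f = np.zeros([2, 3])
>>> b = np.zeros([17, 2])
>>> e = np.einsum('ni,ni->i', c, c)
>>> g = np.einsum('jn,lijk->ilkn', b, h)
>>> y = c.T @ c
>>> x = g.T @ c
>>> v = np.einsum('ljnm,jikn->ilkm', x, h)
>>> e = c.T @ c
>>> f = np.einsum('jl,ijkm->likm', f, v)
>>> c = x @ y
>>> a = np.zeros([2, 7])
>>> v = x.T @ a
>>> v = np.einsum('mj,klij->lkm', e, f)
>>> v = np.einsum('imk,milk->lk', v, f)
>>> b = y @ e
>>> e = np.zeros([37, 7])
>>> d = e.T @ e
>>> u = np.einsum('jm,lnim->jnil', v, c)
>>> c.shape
(2, 3, 3, 5)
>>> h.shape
(3, 17, 17, 3)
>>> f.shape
(3, 17, 17, 5)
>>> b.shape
(5, 5)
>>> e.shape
(37, 7)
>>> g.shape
(17, 3, 3, 2)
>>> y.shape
(5, 5)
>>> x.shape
(2, 3, 3, 5)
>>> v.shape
(17, 5)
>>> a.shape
(2, 7)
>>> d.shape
(7, 7)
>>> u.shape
(17, 3, 3, 2)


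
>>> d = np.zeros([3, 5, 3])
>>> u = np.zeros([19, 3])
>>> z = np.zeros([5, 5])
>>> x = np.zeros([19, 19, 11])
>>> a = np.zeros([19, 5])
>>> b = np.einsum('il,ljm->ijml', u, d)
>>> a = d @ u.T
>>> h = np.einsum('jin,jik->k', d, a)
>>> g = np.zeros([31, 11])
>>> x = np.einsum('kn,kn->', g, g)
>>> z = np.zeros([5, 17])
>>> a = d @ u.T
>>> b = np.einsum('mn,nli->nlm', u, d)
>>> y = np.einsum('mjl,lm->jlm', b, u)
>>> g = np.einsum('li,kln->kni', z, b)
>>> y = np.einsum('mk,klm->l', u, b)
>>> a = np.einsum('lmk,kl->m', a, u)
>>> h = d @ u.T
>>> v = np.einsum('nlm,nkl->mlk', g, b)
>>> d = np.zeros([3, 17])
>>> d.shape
(3, 17)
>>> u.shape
(19, 3)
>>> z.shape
(5, 17)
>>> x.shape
()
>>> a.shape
(5,)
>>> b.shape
(3, 5, 19)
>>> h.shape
(3, 5, 19)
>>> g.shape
(3, 19, 17)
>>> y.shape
(5,)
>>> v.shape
(17, 19, 5)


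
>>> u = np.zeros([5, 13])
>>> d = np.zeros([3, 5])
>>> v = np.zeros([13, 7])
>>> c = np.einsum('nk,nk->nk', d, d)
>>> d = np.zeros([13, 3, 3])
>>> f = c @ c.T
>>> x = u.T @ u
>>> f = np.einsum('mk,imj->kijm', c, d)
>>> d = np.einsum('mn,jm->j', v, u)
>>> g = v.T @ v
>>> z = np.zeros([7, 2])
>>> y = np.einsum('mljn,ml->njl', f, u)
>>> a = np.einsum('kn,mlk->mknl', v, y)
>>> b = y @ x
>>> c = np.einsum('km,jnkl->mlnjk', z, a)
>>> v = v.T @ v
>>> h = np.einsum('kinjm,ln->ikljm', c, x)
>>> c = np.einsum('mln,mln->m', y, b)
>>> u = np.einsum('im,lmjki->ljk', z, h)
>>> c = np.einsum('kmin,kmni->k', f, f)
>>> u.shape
(3, 13, 3)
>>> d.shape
(5,)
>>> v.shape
(7, 7)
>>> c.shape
(5,)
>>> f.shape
(5, 13, 3, 3)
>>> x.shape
(13, 13)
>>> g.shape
(7, 7)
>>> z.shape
(7, 2)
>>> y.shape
(3, 3, 13)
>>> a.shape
(3, 13, 7, 3)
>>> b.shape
(3, 3, 13)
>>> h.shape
(3, 2, 13, 3, 7)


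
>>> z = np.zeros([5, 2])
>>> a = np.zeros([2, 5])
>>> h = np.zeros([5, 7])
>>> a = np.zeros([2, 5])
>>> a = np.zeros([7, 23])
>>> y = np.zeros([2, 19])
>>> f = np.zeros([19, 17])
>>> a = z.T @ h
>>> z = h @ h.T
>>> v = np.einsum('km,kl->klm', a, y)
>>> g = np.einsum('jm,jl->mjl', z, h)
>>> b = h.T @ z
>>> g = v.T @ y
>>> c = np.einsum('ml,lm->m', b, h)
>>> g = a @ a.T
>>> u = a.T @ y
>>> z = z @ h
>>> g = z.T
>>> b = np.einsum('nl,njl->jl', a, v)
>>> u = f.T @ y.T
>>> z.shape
(5, 7)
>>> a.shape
(2, 7)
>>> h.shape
(5, 7)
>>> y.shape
(2, 19)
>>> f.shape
(19, 17)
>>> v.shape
(2, 19, 7)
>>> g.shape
(7, 5)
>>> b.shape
(19, 7)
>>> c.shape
(7,)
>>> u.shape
(17, 2)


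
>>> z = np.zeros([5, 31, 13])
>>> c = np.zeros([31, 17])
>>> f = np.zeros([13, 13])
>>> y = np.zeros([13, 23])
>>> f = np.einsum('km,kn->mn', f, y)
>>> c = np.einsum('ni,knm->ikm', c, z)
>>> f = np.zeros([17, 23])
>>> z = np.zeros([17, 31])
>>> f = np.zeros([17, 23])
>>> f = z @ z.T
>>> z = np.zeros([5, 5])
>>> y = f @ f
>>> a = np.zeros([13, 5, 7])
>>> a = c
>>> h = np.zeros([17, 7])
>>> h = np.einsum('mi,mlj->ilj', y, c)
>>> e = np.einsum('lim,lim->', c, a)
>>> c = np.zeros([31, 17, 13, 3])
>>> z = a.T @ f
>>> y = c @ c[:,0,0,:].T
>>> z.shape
(13, 5, 17)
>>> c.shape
(31, 17, 13, 3)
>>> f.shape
(17, 17)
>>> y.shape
(31, 17, 13, 31)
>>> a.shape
(17, 5, 13)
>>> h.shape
(17, 5, 13)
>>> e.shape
()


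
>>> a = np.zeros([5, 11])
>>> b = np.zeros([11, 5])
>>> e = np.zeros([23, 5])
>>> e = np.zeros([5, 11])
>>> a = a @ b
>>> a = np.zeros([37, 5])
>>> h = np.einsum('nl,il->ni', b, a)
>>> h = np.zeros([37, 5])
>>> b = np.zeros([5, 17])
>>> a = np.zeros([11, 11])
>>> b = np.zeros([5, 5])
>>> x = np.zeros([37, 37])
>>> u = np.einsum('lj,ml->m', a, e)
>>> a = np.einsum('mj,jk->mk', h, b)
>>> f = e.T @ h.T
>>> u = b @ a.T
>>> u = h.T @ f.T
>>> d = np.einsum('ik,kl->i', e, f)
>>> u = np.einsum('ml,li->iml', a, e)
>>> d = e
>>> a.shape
(37, 5)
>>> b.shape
(5, 5)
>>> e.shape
(5, 11)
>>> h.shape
(37, 5)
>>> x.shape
(37, 37)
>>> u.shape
(11, 37, 5)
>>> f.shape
(11, 37)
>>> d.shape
(5, 11)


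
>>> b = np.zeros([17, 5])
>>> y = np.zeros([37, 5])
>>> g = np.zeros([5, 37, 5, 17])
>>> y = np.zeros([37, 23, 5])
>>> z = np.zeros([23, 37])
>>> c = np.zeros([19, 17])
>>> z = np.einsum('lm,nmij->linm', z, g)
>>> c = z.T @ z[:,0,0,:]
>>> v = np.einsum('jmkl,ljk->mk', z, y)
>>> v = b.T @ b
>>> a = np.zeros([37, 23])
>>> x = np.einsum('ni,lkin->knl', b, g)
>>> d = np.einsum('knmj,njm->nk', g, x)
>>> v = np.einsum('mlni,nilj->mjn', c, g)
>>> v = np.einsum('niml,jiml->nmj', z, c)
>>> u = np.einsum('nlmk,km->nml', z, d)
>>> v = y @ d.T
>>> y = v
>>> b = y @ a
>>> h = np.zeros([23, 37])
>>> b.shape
(37, 23, 23)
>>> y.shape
(37, 23, 37)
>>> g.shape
(5, 37, 5, 17)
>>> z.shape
(23, 5, 5, 37)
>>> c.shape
(37, 5, 5, 37)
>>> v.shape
(37, 23, 37)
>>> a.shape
(37, 23)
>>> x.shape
(37, 17, 5)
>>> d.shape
(37, 5)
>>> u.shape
(23, 5, 5)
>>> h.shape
(23, 37)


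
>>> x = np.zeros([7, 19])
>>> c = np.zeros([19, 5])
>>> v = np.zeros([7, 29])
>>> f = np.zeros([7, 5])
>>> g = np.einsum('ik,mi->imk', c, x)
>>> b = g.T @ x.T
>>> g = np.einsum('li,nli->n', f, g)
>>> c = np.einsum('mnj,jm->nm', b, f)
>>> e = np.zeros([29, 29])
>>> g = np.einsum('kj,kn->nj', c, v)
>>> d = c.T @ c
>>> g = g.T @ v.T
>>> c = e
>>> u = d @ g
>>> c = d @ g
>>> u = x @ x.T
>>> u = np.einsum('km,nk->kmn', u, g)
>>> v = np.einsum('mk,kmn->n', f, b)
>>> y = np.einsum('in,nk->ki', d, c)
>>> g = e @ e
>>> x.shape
(7, 19)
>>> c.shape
(5, 7)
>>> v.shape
(7,)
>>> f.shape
(7, 5)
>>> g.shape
(29, 29)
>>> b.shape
(5, 7, 7)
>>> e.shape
(29, 29)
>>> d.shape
(5, 5)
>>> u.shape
(7, 7, 5)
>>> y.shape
(7, 5)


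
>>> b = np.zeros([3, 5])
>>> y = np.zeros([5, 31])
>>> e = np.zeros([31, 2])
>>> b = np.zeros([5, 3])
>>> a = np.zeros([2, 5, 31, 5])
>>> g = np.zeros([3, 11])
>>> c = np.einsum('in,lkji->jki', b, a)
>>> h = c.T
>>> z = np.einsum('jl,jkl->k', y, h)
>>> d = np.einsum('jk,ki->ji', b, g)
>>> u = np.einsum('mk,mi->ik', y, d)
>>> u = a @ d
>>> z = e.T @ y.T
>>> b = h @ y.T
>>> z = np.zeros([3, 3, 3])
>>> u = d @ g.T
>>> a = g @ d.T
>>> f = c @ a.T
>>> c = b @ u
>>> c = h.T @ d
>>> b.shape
(5, 5, 5)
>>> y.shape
(5, 31)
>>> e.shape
(31, 2)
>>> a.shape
(3, 5)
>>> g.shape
(3, 11)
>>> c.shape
(31, 5, 11)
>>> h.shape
(5, 5, 31)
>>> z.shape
(3, 3, 3)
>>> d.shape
(5, 11)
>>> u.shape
(5, 3)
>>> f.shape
(31, 5, 3)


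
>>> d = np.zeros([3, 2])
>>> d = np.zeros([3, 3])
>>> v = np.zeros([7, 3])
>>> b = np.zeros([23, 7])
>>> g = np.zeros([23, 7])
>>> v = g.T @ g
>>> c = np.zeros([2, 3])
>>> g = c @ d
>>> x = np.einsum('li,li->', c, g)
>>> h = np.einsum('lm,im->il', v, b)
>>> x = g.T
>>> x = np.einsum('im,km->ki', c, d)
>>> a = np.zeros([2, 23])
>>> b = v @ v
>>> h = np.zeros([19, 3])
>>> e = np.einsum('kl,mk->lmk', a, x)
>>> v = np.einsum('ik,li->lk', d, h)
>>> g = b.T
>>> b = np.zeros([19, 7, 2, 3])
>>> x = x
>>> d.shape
(3, 3)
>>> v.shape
(19, 3)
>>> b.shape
(19, 7, 2, 3)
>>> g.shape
(7, 7)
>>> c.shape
(2, 3)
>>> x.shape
(3, 2)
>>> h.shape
(19, 3)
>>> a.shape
(2, 23)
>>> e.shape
(23, 3, 2)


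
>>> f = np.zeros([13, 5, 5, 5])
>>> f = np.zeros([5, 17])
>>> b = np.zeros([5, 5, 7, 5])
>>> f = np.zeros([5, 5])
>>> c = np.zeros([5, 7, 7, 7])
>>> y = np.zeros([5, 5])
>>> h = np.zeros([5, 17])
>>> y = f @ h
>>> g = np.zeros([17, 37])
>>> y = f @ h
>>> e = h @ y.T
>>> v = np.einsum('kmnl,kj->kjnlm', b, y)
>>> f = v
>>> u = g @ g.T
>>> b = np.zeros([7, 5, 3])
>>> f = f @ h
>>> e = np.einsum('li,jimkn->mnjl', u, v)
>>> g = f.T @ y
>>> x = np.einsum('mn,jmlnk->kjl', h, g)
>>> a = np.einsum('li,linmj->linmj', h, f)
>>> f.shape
(5, 17, 7, 5, 17)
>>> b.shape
(7, 5, 3)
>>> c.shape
(5, 7, 7, 7)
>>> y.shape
(5, 17)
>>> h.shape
(5, 17)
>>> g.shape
(17, 5, 7, 17, 17)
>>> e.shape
(7, 5, 5, 17)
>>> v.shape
(5, 17, 7, 5, 5)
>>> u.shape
(17, 17)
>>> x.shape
(17, 17, 7)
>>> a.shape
(5, 17, 7, 5, 17)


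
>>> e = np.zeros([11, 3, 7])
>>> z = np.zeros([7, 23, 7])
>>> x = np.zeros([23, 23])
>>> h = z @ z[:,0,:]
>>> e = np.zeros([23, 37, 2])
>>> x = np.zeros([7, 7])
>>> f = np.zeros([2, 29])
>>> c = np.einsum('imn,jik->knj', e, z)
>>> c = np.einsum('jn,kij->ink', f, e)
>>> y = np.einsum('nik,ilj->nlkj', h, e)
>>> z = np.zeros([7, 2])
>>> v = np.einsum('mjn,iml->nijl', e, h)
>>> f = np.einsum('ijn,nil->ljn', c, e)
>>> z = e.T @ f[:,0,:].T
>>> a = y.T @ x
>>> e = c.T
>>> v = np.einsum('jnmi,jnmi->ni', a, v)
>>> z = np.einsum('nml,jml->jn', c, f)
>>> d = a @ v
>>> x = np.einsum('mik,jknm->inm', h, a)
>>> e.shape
(23, 29, 37)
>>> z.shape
(2, 37)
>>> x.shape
(23, 37, 7)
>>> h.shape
(7, 23, 7)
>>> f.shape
(2, 29, 23)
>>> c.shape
(37, 29, 23)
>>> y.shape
(7, 37, 7, 2)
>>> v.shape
(7, 7)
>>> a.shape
(2, 7, 37, 7)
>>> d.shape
(2, 7, 37, 7)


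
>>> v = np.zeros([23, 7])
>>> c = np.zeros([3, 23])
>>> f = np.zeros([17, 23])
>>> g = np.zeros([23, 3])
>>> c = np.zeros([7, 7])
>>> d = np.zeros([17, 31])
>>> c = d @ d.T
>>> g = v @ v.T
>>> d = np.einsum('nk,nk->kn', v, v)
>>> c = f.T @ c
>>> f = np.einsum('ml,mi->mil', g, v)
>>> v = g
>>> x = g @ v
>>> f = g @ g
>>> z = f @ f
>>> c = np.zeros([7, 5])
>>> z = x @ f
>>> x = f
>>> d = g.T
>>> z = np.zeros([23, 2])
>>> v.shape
(23, 23)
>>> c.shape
(7, 5)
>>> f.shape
(23, 23)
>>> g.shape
(23, 23)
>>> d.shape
(23, 23)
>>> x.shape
(23, 23)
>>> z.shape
(23, 2)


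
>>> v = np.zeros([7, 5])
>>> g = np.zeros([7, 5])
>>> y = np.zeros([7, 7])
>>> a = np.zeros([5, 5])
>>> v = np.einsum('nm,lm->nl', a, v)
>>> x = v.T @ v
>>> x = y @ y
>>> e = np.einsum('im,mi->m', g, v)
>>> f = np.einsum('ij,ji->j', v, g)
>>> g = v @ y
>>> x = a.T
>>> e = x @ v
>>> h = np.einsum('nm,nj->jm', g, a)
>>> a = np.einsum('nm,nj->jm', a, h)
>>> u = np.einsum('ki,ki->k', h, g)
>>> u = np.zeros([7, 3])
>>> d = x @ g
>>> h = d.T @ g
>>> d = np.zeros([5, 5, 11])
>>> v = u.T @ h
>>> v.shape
(3, 7)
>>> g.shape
(5, 7)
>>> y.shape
(7, 7)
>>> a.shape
(7, 5)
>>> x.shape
(5, 5)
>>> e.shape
(5, 7)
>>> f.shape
(7,)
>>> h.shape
(7, 7)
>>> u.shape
(7, 3)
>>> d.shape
(5, 5, 11)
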